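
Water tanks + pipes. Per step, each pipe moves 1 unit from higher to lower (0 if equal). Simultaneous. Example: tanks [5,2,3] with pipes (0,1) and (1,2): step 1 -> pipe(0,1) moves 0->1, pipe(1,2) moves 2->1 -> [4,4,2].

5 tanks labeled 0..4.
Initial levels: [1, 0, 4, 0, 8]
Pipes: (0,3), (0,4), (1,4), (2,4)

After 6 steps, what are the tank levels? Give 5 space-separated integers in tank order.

Answer: 1 2 3 3 4

Derivation:
Step 1: flows [0->3,4->0,4->1,4->2] -> levels [1 1 5 1 5]
Step 2: flows [0=3,4->0,4->1,2=4] -> levels [2 2 5 1 3]
Step 3: flows [0->3,4->0,4->1,2->4] -> levels [2 3 4 2 2]
Step 4: flows [0=3,0=4,1->4,2->4] -> levels [2 2 3 2 4]
Step 5: flows [0=3,4->0,4->1,4->2] -> levels [3 3 4 2 1]
Step 6: flows [0->3,0->4,1->4,2->4] -> levels [1 2 3 3 4]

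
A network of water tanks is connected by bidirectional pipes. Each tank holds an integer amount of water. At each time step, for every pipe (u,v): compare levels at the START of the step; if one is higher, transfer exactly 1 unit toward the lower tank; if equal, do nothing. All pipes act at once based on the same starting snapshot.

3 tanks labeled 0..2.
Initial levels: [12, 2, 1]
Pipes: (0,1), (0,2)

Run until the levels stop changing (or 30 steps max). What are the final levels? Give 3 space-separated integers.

Step 1: flows [0->1,0->2] -> levels [10 3 2]
Step 2: flows [0->1,0->2] -> levels [8 4 3]
Step 3: flows [0->1,0->2] -> levels [6 5 4]
Step 4: flows [0->1,0->2] -> levels [4 6 5]
Step 5: flows [1->0,2->0] -> levels [6 5 4]
  -> period-2 cycle: step 5 state = step 3 state; never stabilizes
  -> state at step 30: (30-3) mod 2 = 1, same as step 4 -> [4 6 5]

Answer: 4 6 5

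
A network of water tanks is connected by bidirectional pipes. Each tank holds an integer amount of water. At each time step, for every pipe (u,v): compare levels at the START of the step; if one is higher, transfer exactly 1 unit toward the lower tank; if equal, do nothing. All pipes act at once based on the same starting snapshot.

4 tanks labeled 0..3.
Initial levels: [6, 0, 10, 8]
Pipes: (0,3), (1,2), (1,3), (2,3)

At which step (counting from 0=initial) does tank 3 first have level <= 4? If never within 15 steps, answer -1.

Step 1: flows [3->0,2->1,3->1,2->3] -> levels [7 2 8 7]
Step 2: flows [0=3,2->1,3->1,2->3] -> levels [7 4 6 7]
Step 3: flows [0=3,2->1,3->1,3->2] -> levels [7 6 6 5]
Step 4: flows [0->3,1=2,1->3,2->3] -> levels [6 5 5 8]
Step 5: flows [3->0,1=2,3->1,3->2] -> levels [7 6 6 5]
  -> period-2 cycle (repeats step 3); tank 3 never drops to <=4
Tank 3 never reaches <=4 within 15 steps

Answer: -1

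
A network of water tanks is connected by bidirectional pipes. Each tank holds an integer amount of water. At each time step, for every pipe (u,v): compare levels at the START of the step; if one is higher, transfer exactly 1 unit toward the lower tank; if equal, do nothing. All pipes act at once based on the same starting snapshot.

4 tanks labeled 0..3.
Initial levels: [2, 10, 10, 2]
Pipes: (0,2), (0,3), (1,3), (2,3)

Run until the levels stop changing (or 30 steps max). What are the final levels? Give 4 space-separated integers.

Answer: 6 7 6 5

Derivation:
Step 1: flows [2->0,0=3,1->3,2->3] -> levels [3 9 8 4]
Step 2: flows [2->0,3->0,1->3,2->3] -> levels [5 8 6 5]
Step 3: flows [2->0,0=3,1->3,2->3] -> levels [6 7 4 7]
Step 4: flows [0->2,3->0,1=3,3->2] -> levels [6 7 6 5]
Step 5: flows [0=2,0->3,1->3,2->3] -> levels [5 6 5 8]
Step 6: flows [0=2,3->0,3->1,3->2] -> levels [6 7 6 5]
  -> period-2 cycle: step 6 state = step 4 state; never stabilizes
  -> state at step 30: (30-4) mod 2 = 0, same as step 4 -> [6 7 6 5]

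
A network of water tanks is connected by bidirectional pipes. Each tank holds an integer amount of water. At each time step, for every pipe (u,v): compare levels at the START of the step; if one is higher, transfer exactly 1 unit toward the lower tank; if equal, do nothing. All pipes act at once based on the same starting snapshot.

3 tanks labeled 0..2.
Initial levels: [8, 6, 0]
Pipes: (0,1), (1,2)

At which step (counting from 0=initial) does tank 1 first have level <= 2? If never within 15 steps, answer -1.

Step 1: flows [0->1,1->2] -> levels [7 6 1]
Step 2: flows [0->1,1->2] -> levels [6 6 2]
Step 3: flows [0=1,1->2] -> levels [6 5 3]
Step 4: flows [0->1,1->2] -> levels [5 5 4]
Step 5: flows [0=1,1->2] -> levels [5 4 5]
Step 6: flows [0->1,2->1] -> levels [4 6 4]
Step 7: flows [1->0,1->2] -> levels [5 4 5]
  -> period-2 cycle (repeats step 5); tank 1 never drops to <=2
Tank 1 never reaches <=2 within 15 steps

Answer: -1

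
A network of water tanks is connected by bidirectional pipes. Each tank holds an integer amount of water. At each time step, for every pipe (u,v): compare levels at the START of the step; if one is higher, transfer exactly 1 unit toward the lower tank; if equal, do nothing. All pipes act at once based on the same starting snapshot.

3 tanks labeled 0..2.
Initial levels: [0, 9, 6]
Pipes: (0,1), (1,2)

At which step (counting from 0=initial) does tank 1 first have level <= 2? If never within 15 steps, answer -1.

Answer: -1

Derivation:
Step 1: flows [1->0,1->2] -> levels [1 7 7]
Step 2: flows [1->0,1=2] -> levels [2 6 7]
Step 3: flows [1->0,2->1] -> levels [3 6 6]
Step 4: flows [1->0,1=2] -> levels [4 5 6]
Step 5: flows [1->0,2->1] -> levels [5 5 5]
Step 6: flows [0=1,1=2] -> levels [5 5 5]
  -> stable; tank 1 stays at 5 > 2
Tank 1 never reaches <=2 within 15 steps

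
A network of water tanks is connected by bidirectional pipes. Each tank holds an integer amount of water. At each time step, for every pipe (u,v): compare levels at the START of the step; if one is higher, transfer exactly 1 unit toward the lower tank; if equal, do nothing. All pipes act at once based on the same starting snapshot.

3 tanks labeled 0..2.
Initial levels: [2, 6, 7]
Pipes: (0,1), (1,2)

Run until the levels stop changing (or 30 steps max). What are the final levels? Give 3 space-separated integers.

Answer: 5 5 5

Derivation:
Step 1: flows [1->0,2->1] -> levels [3 6 6]
Step 2: flows [1->0,1=2] -> levels [4 5 6]
Step 3: flows [1->0,2->1] -> levels [5 5 5]
Step 4: flows [0=1,1=2] -> levels [5 5 5]
  -> stable (no change)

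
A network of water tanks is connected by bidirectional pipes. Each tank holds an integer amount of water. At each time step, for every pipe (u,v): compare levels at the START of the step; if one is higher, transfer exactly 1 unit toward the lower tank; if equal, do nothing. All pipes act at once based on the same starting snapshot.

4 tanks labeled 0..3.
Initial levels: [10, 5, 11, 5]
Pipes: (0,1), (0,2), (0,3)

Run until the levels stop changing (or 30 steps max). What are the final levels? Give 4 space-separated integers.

Answer: 10 7 7 7

Derivation:
Step 1: flows [0->1,2->0,0->3] -> levels [9 6 10 6]
Step 2: flows [0->1,2->0,0->3] -> levels [8 7 9 7]
Step 3: flows [0->1,2->0,0->3] -> levels [7 8 8 8]
Step 4: flows [1->0,2->0,3->0] -> levels [10 7 7 7]
Step 5: flows [0->1,0->2,0->3] -> levels [7 8 8 8]
  -> period-2 cycle: step 5 state = step 3 state; never stabilizes
  -> state at step 30: (30-3) mod 2 = 1, same as step 4 -> [10 7 7 7]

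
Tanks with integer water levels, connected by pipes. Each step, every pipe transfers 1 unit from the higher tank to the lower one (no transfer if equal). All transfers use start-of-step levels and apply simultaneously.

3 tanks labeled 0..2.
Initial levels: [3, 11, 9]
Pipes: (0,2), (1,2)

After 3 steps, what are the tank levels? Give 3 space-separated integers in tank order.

Answer: 6 9 8

Derivation:
Step 1: flows [2->0,1->2] -> levels [4 10 9]
Step 2: flows [2->0,1->2] -> levels [5 9 9]
Step 3: flows [2->0,1=2] -> levels [6 9 8]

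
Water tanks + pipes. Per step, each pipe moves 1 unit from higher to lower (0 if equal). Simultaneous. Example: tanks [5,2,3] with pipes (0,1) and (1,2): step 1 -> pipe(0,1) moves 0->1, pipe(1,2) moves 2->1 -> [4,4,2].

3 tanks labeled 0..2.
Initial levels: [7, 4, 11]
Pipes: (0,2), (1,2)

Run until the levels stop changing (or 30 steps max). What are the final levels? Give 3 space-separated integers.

Answer: 7 7 8

Derivation:
Step 1: flows [2->0,2->1] -> levels [8 5 9]
Step 2: flows [2->0,2->1] -> levels [9 6 7]
Step 3: flows [0->2,2->1] -> levels [8 7 7]
Step 4: flows [0->2,1=2] -> levels [7 7 8]
Step 5: flows [2->0,2->1] -> levels [8 8 6]
Step 6: flows [0->2,1->2] -> levels [7 7 8]
  -> period-2 cycle: step 6 state = step 4 state; never stabilizes
  -> state at step 30: (30-4) mod 2 = 0, same as step 4 -> [7 7 8]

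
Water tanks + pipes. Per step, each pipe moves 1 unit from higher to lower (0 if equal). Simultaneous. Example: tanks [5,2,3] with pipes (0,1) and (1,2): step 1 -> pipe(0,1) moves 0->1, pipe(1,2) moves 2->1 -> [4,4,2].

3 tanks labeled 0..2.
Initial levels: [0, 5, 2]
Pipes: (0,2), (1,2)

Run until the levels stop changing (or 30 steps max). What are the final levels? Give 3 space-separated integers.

Answer: 3 3 1

Derivation:
Step 1: flows [2->0,1->2] -> levels [1 4 2]
Step 2: flows [2->0,1->2] -> levels [2 3 2]
Step 3: flows [0=2,1->2] -> levels [2 2 3]
Step 4: flows [2->0,2->1] -> levels [3 3 1]
Step 5: flows [0->2,1->2] -> levels [2 2 3]
  -> period-2 cycle: step 5 state = step 3 state; never stabilizes
  -> state at step 30: (30-3) mod 2 = 1, same as step 4 -> [3 3 1]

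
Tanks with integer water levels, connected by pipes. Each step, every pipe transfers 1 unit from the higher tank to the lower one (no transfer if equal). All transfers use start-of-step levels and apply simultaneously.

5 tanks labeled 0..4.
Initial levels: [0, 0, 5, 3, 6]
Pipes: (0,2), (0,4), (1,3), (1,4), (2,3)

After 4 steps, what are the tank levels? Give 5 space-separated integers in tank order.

Answer: 4 4 2 2 2

Derivation:
Step 1: flows [2->0,4->0,3->1,4->1,2->3] -> levels [2 2 3 3 4]
Step 2: flows [2->0,4->0,3->1,4->1,2=3] -> levels [4 4 2 2 2]
Step 3: flows [0->2,0->4,1->3,1->4,2=3] -> levels [2 2 3 3 4]
  -> period-2 cycle: step 3 state = step 1 state
  -> state at step 4: (4-1) mod 2 = 1, same as step 2 -> [4 4 2 2 2]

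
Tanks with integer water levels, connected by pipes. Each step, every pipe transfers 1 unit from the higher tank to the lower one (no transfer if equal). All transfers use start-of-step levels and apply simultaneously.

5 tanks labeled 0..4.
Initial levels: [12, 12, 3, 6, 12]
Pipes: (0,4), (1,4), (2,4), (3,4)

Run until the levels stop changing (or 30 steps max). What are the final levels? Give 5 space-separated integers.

Answer: 10 10 9 10 6

Derivation:
Step 1: flows [0=4,1=4,4->2,4->3] -> levels [12 12 4 7 10]
Step 2: flows [0->4,1->4,4->2,4->3] -> levels [11 11 5 8 10]
Step 3: flows [0->4,1->4,4->2,4->3] -> levels [10 10 6 9 10]
Step 4: flows [0=4,1=4,4->2,4->3] -> levels [10 10 7 10 8]
Step 5: flows [0->4,1->4,4->2,3->4] -> levels [9 9 8 9 10]
Step 6: flows [4->0,4->1,4->2,4->3] -> levels [10 10 9 10 6]
Step 7: flows [0->4,1->4,2->4,3->4] -> levels [9 9 8 9 10]
  -> period-2 cycle: step 7 state = step 5 state; never stabilizes
  -> state at step 30: (30-5) mod 2 = 1, same as step 6 -> [10 10 9 10 6]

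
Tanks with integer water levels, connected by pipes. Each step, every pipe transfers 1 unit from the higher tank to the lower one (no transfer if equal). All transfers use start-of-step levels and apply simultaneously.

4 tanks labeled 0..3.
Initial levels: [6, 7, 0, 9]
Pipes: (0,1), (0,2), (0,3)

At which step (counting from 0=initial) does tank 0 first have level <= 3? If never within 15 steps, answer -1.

Answer: -1

Derivation:
Step 1: flows [1->0,0->2,3->0] -> levels [7 6 1 8]
Step 2: flows [0->1,0->2,3->0] -> levels [6 7 2 7]
Step 3: flows [1->0,0->2,3->0] -> levels [7 6 3 6]
Step 4: flows [0->1,0->2,0->3] -> levels [4 7 4 7]
Step 5: flows [1->0,0=2,3->0] -> levels [6 6 4 6]
Step 6: flows [0=1,0->2,0=3] -> levels [5 6 5 6]
Step 7: flows [1->0,0=2,3->0] -> levels [7 5 5 5]
Step 8: flows [0->1,0->2,0->3] -> levels [4 6 6 6]
Step 9: flows [1->0,2->0,3->0] -> levels [7 5 5 5]
  -> period-2 cycle (repeats step 7); tank 0 never drops to <=3
Tank 0 never reaches <=3 within 15 steps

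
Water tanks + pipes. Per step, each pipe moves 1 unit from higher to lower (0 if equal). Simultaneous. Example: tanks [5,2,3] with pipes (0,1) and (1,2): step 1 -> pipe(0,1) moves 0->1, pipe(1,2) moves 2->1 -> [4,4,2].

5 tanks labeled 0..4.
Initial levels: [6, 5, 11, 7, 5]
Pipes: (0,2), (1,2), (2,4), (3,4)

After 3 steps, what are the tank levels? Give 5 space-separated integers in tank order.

Step 1: flows [2->0,2->1,2->4,3->4] -> levels [7 6 8 6 7]
Step 2: flows [2->0,2->1,2->4,4->3] -> levels [8 7 5 7 7]
Step 3: flows [0->2,1->2,4->2,3=4] -> levels [7 6 8 7 6]

Answer: 7 6 8 7 6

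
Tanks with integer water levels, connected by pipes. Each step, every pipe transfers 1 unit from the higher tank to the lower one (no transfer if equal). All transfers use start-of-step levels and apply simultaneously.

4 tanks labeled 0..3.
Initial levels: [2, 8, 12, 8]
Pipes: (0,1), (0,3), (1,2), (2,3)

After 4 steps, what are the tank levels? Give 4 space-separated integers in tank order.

Answer: 6 9 6 9

Derivation:
Step 1: flows [1->0,3->0,2->1,2->3] -> levels [4 8 10 8]
Step 2: flows [1->0,3->0,2->1,2->3] -> levels [6 8 8 8]
Step 3: flows [1->0,3->0,1=2,2=3] -> levels [8 7 8 7]
Step 4: flows [0->1,0->3,2->1,2->3] -> levels [6 9 6 9]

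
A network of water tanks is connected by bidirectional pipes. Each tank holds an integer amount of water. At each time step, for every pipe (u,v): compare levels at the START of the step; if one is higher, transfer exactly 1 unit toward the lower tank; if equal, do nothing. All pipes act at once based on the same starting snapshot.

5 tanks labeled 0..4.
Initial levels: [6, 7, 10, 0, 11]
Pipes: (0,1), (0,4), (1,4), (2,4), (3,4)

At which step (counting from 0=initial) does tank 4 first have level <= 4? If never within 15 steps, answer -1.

Step 1: flows [1->0,4->0,4->1,4->2,4->3] -> levels [8 7 11 1 7]
Step 2: flows [0->1,0->4,1=4,2->4,4->3] -> levels [6 8 10 2 8]
Step 3: flows [1->0,4->0,1=4,2->4,4->3] -> levels [8 7 9 3 7]
Step 4: flows [0->1,0->4,1=4,2->4,4->3] -> levels [6 8 8 4 8]
Step 5: flows [1->0,4->0,1=4,2=4,4->3] -> levels [8 7 8 5 6]
Step 6: flows [0->1,0->4,1->4,2->4,4->3] -> levels [6 7 7 6 8]
Step 7: flows [1->0,4->0,4->1,4->2,4->3] -> levels [8 7 8 7 4]
Tank 4 first reaches <=4 at step 7

Answer: 7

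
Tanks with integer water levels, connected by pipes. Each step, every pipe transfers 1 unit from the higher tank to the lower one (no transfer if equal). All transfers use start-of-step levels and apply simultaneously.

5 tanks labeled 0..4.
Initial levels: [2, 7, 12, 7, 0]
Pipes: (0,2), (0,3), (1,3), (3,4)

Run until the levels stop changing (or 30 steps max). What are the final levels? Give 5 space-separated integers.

Answer: 5 5 6 7 5

Derivation:
Step 1: flows [2->0,3->0,1=3,3->4] -> levels [4 7 11 5 1]
Step 2: flows [2->0,3->0,1->3,3->4] -> levels [6 6 10 4 2]
Step 3: flows [2->0,0->3,1->3,3->4] -> levels [6 5 9 5 3]
Step 4: flows [2->0,0->3,1=3,3->4] -> levels [6 5 8 5 4]
Step 5: flows [2->0,0->3,1=3,3->4] -> levels [6 5 7 5 5]
Step 6: flows [2->0,0->3,1=3,3=4] -> levels [6 5 6 6 5]
Step 7: flows [0=2,0=3,3->1,3->4] -> levels [6 6 6 4 6]
Step 8: flows [0=2,0->3,1->3,4->3] -> levels [5 5 6 7 5]
Step 9: flows [2->0,3->0,3->1,3->4] -> levels [7 6 5 4 6]
Step 10: flows [0->2,0->3,1->3,4->3] -> levels [5 5 6 7 5]
  -> period-2 cycle: step 10 state = step 8 state; never stabilizes
  -> state at step 30: (30-8) mod 2 = 0, same as step 8 -> [5 5 6 7 5]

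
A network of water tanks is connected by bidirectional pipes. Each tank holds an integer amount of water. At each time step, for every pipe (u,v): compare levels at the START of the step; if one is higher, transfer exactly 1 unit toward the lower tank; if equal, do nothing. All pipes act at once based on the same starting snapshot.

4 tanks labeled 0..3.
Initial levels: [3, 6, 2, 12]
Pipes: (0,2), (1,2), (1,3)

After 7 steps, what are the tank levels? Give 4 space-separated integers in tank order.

Step 1: flows [0->2,1->2,3->1] -> levels [2 6 4 11]
Step 2: flows [2->0,1->2,3->1] -> levels [3 6 4 10]
Step 3: flows [2->0,1->2,3->1] -> levels [4 6 4 9]
Step 4: flows [0=2,1->2,3->1] -> levels [4 6 5 8]
Step 5: flows [2->0,1->2,3->1] -> levels [5 6 5 7]
Step 6: flows [0=2,1->2,3->1] -> levels [5 6 6 6]
Step 7: flows [2->0,1=2,1=3] -> levels [6 6 5 6]

Answer: 6 6 5 6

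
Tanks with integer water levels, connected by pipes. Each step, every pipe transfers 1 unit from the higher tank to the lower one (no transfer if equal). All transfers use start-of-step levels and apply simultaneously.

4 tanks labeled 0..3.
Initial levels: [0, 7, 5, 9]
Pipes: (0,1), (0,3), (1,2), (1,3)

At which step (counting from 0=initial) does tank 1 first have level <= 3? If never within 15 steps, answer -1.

Answer: -1

Derivation:
Step 1: flows [1->0,3->0,1->2,3->1] -> levels [2 6 6 7]
Step 2: flows [1->0,3->0,1=2,3->1] -> levels [4 6 6 5]
Step 3: flows [1->0,3->0,1=2,1->3] -> levels [6 4 6 5]
Step 4: flows [0->1,0->3,2->1,3->1] -> levels [4 7 5 5]
Step 5: flows [1->0,3->0,1->2,1->3] -> levels [6 4 6 5]
  -> period-2 cycle (repeats step 3); tank 1 never drops to <=3
Tank 1 never reaches <=3 within 15 steps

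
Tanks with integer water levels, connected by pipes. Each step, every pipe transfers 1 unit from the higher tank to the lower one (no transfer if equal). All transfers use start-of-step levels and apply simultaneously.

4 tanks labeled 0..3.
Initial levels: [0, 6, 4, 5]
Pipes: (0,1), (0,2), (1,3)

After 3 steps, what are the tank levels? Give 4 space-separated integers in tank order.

Step 1: flows [1->0,2->0,1->3] -> levels [2 4 3 6]
Step 2: flows [1->0,2->0,3->1] -> levels [4 4 2 5]
Step 3: flows [0=1,0->2,3->1] -> levels [3 5 3 4]

Answer: 3 5 3 4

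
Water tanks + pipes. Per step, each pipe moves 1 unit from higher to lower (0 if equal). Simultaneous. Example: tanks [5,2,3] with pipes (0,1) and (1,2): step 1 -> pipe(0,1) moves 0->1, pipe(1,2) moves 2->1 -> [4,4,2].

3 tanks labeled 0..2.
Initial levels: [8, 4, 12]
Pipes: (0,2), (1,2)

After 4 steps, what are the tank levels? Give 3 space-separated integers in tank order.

Step 1: flows [2->0,2->1] -> levels [9 5 10]
Step 2: flows [2->0,2->1] -> levels [10 6 8]
Step 3: flows [0->2,2->1] -> levels [9 7 8]
Step 4: flows [0->2,2->1] -> levels [8 8 8]

Answer: 8 8 8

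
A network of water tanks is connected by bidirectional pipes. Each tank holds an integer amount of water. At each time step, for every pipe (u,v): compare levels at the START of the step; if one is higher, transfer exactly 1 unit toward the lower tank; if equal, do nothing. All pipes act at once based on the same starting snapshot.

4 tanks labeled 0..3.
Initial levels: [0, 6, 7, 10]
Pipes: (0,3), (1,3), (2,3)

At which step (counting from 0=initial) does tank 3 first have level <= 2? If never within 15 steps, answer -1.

Answer: -1

Derivation:
Step 1: flows [3->0,3->1,3->2] -> levels [1 7 8 7]
Step 2: flows [3->0,1=3,2->3] -> levels [2 7 7 7]
Step 3: flows [3->0,1=3,2=3] -> levels [3 7 7 6]
Step 4: flows [3->0,1->3,2->3] -> levels [4 6 6 7]
Step 5: flows [3->0,3->1,3->2] -> levels [5 7 7 4]
Step 6: flows [0->3,1->3,2->3] -> levels [4 6 6 7]
  -> period-2 cycle (repeats step 4); tank 3 never drops to <=2
Tank 3 never reaches <=2 within 15 steps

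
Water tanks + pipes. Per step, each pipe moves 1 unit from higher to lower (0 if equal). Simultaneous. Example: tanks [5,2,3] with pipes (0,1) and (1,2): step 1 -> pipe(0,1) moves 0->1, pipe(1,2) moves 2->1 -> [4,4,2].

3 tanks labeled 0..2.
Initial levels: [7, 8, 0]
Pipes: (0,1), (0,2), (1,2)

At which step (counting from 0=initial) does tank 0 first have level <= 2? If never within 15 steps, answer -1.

Answer: -1

Derivation:
Step 1: flows [1->0,0->2,1->2] -> levels [7 6 2]
Step 2: flows [0->1,0->2,1->2] -> levels [5 6 4]
Step 3: flows [1->0,0->2,1->2] -> levels [5 4 6]
Step 4: flows [0->1,2->0,2->1] -> levels [5 6 4]
  -> period-2 cycle (repeats step 2); tank 0 never drops to <=2
Tank 0 never reaches <=2 within 15 steps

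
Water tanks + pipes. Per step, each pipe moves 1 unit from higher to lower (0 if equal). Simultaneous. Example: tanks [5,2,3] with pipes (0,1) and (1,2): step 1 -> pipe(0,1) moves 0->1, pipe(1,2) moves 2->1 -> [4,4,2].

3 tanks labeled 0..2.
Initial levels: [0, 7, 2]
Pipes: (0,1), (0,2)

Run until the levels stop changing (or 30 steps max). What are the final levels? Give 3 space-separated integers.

Step 1: flows [1->0,2->0] -> levels [2 6 1]
Step 2: flows [1->0,0->2] -> levels [2 5 2]
Step 3: flows [1->0,0=2] -> levels [3 4 2]
Step 4: flows [1->0,0->2] -> levels [3 3 3]
Step 5: flows [0=1,0=2] -> levels [3 3 3]
  -> stable (no change)

Answer: 3 3 3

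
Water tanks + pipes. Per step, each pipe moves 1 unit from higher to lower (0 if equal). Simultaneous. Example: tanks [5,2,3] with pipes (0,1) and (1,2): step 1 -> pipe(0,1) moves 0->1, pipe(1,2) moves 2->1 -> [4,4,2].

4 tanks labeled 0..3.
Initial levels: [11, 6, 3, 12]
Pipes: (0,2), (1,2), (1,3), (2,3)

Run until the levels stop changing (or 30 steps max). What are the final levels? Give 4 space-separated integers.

Step 1: flows [0->2,1->2,3->1,3->2] -> levels [10 6 6 10]
Step 2: flows [0->2,1=2,3->1,3->2] -> levels [9 7 8 8]
Step 3: flows [0->2,2->1,3->1,2=3] -> levels [8 9 8 7]
Step 4: flows [0=2,1->2,1->3,2->3] -> levels [8 7 8 9]
Step 5: flows [0=2,2->1,3->1,3->2] -> levels [8 9 8 7]
  -> period-2 cycle: step 5 state = step 3 state; never stabilizes
  -> state at step 30: (30-3) mod 2 = 1, same as step 4 -> [8 7 8 9]

Answer: 8 7 8 9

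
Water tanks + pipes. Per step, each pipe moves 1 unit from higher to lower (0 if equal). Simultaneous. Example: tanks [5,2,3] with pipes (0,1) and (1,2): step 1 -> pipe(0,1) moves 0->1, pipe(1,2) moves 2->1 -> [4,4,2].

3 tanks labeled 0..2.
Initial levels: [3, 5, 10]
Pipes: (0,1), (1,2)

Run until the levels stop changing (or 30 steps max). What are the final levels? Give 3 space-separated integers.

Step 1: flows [1->0,2->1] -> levels [4 5 9]
Step 2: flows [1->0,2->1] -> levels [5 5 8]
Step 3: flows [0=1,2->1] -> levels [5 6 7]
Step 4: flows [1->0,2->1] -> levels [6 6 6]
Step 5: flows [0=1,1=2] -> levels [6 6 6]
  -> stable (no change)

Answer: 6 6 6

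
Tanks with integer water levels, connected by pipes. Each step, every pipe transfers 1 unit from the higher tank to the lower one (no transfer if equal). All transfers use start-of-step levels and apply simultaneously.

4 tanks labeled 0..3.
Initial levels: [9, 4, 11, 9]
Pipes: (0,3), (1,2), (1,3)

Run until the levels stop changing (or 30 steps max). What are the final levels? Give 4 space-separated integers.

Answer: 8 7 9 9

Derivation:
Step 1: flows [0=3,2->1,3->1] -> levels [9 6 10 8]
Step 2: flows [0->3,2->1,3->1] -> levels [8 8 9 8]
Step 3: flows [0=3,2->1,1=3] -> levels [8 9 8 8]
Step 4: flows [0=3,1->2,1->3] -> levels [8 7 9 9]
Step 5: flows [3->0,2->1,3->1] -> levels [9 9 8 7]
Step 6: flows [0->3,1->2,1->3] -> levels [8 7 9 9]
  -> period-2 cycle: step 6 state = step 4 state; never stabilizes
  -> state at step 30: (30-4) mod 2 = 0, same as step 4 -> [8 7 9 9]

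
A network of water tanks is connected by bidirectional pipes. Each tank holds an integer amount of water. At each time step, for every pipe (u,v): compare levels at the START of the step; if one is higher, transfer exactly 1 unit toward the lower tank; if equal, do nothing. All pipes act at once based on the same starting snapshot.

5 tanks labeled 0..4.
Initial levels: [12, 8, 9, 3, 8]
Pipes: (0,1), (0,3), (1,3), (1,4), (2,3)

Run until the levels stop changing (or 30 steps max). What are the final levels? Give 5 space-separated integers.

Step 1: flows [0->1,0->3,1->3,1=4,2->3] -> levels [10 8 8 6 8]
Step 2: flows [0->1,0->3,1->3,1=4,2->3] -> levels [8 8 7 9 8]
Step 3: flows [0=1,3->0,3->1,1=4,3->2] -> levels [9 9 8 6 8]
Step 4: flows [0=1,0->3,1->3,1->4,2->3] -> levels [8 7 7 9 9]
Step 5: flows [0->1,3->0,3->1,4->1,3->2] -> levels [8 10 8 6 8]
Step 6: flows [1->0,0->3,1->3,1->4,2->3] -> levels [8 7 7 9 9]
  -> period-2 cycle: step 6 state = step 4 state; never stabilizes
  -> state at step 30: (30-4) mod 2 = 0, same as step 4 -> [8 7 7 9 9]

Answer: 8 7 7 9 9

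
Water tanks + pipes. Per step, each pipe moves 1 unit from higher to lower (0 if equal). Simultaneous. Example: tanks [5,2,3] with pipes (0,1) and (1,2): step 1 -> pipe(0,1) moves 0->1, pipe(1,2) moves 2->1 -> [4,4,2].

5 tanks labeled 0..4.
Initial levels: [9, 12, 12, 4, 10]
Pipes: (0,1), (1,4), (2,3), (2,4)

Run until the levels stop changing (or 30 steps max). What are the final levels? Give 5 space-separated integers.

Answer: 10 11 10 8 8

Derivation:
Step 1: flows [1->0,1->4,2->3,2->4] -> levels [10 10 10 5 12]
Step 2: flows [0=1,4->1,2->3,4->2] -> levels [10 11 10 6 10]
Step 3: flows [1->0,1->4,2->3,2=4] -> levels [11 9 9 7 11]
Step 4: flows [0->1,4->1,2->3,4->2] -> levels [10 11 9 8 9]
Step 5: flows [1->0,1->4,2->3,2=4] -> levels [11 9 8 9 10]
Step 6: flows [0->1,4->1,3->2,4->2] -> levels [10 11 10 8 8]
Step 7: flows [1->0,1->4,2->3,2->4] -> levels [11 9 8 9 10]
  -> period-2 cycle: step 7 state = step 5 state; never stabilizes
  -> state at step 30: (30-5) mod 2 = 1, same as step 6 -> [10 11 10 8 8]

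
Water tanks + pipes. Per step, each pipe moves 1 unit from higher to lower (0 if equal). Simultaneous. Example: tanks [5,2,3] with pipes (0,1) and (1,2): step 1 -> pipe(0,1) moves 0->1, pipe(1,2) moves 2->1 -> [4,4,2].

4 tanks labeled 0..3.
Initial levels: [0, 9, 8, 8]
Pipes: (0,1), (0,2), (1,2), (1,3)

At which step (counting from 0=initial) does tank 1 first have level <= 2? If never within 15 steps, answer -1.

Step 1: flows [1->0,2->0,1->2,1->3] -> levels [2 6 8 9]
Step 2: flows [1->0,2->0,2->1,3->1] -> levels [4 7 6 8]
Step 3: flows [1->0,2->0,1->2,3->1] -> levels [6 6 6 7]
Step 4: flows [0=1,0=2,1=2,3->1] -> levels [6 7 6 6]
Step 5: flows [1->0,0=2,1->2,1->3] -> levels [7 4 7 7]
Step 6: flows [0->1,0=2,2->1,3->1] -> levels [6 7 6 6]
  -> period-2 cycle (repeats step 4); tank 1 never drops to <=2
Tank 1 never reaches <=2 within 15 steps

Answer: -1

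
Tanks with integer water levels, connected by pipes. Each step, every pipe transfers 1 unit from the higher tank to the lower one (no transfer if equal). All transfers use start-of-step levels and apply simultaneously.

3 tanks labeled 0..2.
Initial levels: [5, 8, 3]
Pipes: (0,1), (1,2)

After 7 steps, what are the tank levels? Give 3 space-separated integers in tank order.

Step 1: flows [1->0,1->2] -> levels [6 6 4]
Step 2: flows [0=1,1->2] -> levels [6 5 5]
Step 3: flows [0->1,1=2] -> levels [5 6 5]
Step 4: flows [1->0,1->2] -> levels [6 4 6]
Step 5: flows [0->1,2->1] -> levels [5 6 5]
  -> period-2 cycle: step 5 state = step 3 state
  -> state at step 7: (7-3) mod 2 = 0, same as step 3 -> [5 6 5]

Answer: 5 6 5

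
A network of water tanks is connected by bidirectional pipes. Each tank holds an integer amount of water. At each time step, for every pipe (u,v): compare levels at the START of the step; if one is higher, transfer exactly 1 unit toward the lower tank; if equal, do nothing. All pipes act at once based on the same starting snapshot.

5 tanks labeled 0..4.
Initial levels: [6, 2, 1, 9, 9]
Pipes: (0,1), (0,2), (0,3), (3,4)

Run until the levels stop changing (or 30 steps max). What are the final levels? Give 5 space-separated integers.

Answer: 7 4 4 5 7

Derivation:
Step 1: flows [0->1,0->2,3->0,3=4] -> levels [5 3 2 8 9]
Step 2: flows [0->1,0->2,3->0,4->3] -> levels [4 4 3 8 8]
Step 3: flows [0=1,0->2,3->0,3=4] -> levels [4 4 4 7 8]
Step 4: flows [0=1,0=2,3->0,4->3] -> levels [5 4 4 7 7]
Step 5: flows [0->1,0->2,3->0,3=4] -> levels [4 5 5 6 7]
Step 6: flows [1->0,2->0,3->0,4->3] -> levels [7 4 4 6 6]
Step 7: flows [0->1,0->2,0->3,3=4] -> levels [4 5 5 7 6]
Step 8: flows [1->0,2->0,3->0,3->4] -> levels [7 4 4 5 7]
Step 9: flows [0->1,0->2,0->3,4->3] -> levels [4 5 5 7 6]
  -> period-2 cycle: step 9 state = step 7 state; never stabilizes
  -> state at step 30: (30-7) mod 2 = 1, same as step 8 -> [7 4 4 5 7]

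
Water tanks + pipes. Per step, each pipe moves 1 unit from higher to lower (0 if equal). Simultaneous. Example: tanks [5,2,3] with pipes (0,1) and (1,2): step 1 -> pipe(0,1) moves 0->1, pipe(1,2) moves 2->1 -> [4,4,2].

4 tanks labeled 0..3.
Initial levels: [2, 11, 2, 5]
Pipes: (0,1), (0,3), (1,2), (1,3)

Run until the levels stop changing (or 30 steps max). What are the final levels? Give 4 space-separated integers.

Answer: 6 5 5 4

Derivation:
Step 1: flows [1->0,3->0,1->2,1->3] -> levels [4 8 3 5]
Step 2: flows [1->0,3->0,1->2,1->3] -> levels [6 5 4 5]
Step 3: flows [0->1,0->3,1->2,1=3] -> levels [4 5 5 6]
Step 4: flows [1->0,3->0,1=2,3->1] -> levels [6 5 5 4]
Step 5: flows [0->1,0->3,1=2,1->3] -> levels [4 5 5 6]
  -> period-2 cycle: step 5 state = step 3 state; never stabilizes
  -> state at step 30: (30-3) mod 2 = 1, same as step 4 -> [6 5 5 4]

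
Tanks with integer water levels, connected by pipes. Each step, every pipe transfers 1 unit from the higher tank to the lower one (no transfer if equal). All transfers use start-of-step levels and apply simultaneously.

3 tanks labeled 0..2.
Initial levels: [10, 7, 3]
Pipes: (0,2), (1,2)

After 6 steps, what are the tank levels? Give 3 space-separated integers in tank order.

Answer: 7 7 6

Derivation:
Step 1: flows [0->2,1->2] -> levels [9 6 5]
Step 2: flows [0->2,1->2] -> levels [8 5 7]
Step 3: flows [0->2,2->1] -> levels [7 6 7]
Step 4: flows [0=2,2->1] -> levels [7 7 6]
Step 5: flows [0->2,1->2] -> levels [6 6 8]
Step 6: flows [2->0,2->1] -> levels [7 7 6]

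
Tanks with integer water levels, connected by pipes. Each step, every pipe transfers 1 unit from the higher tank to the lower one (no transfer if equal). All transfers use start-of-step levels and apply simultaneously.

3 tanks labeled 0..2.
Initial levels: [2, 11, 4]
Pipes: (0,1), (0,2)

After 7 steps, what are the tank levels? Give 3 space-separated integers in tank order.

Step 1: flows [1->0,2->0] -> levels [4 10 3]
Step 2: flows [1->0,0->2] -> levels [4 9 4]
Step 3: flows [1->0,0=2] -> levels [5 8 4]
Step 4: flows [1->0,0->2] -> levels [5 7 5]
Step 5: flows [1->0,0=2] -> levels [6 6 5]
Step 6: flows [0=1,0->2] -> levels [5 6 6]
Step 7: flows [1->0,2->0] -> levels [7 5 5]

Answer: 7 5 5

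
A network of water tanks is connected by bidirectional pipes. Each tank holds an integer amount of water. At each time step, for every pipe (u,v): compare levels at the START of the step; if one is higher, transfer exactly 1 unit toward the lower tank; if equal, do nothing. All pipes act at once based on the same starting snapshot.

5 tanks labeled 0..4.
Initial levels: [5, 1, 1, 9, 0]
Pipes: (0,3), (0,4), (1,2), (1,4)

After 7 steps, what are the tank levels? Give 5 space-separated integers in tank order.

Step 1: flows [3->0,0->4,1=2,1->4] -> levels [5 0 1 8 2]
Step 2: flows [3->0,0->4,2->1,4->1] -> levels [5 2 0 7 2]
Step 3: flows [3->0,0->4,1->2,1=4] -> levels [5 1 1 6 3]
Step 4: flows [3->0,0->4,1=2,4->1] -> levels [5 2 1 5 3]
Step 5: flows [0=3,0->4,1->2,4->1] -> levels [4 2 2 5 3]
Step 6: flows [3->0,0->4,1=2,4->1] -> levels [4 3 2 4 3]
Step 7: flows [0=3,0->4,1->2,1=4] -> levels [3 2 3 4 4]

Answer: 3 2 3 4 4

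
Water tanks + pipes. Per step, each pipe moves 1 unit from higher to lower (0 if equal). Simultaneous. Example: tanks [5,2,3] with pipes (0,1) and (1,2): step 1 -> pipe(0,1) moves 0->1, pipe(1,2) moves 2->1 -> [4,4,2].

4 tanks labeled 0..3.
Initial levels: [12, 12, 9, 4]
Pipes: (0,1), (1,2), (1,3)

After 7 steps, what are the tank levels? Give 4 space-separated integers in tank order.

Answer: 9 10 9 9

Derivation:
Step 1: flows [0=1,1->2,1->3] -> levels [12 10 10 5]
Step 2: flows [0->1,1=2,1->3] -> levels [11 10 10 6]
Step 3: flows [0->1,1=2,1->3] -> levels [10 10 10 7]
Step 4: flows [0=1,1=2,1->3] -> levels [10 9 10 8]
Step 5: flows [0->1,2->1,1->3] -> levels [9 10 9 9]
Step 6: flows [1->0,1->2,1->3] -> levels [10 7 10 10]
Step 7: flows [0->1,2->1,3->1] -> levels [9 10 9 9]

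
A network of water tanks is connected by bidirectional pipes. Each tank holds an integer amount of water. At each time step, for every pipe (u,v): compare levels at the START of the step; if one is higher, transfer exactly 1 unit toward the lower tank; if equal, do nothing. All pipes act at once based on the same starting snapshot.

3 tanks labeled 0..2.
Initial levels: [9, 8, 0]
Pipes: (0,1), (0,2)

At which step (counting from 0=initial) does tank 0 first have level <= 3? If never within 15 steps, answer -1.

Step 1: flows [0->1,0->2] -> levels [7 9 1]
Step 2: flows [1->0,0->2] -> levels [7 8 2]
Step 3: flows [1->0,0->2] -> levels [7 7 3]
Step 4: flows [0=1,0->2] -> levels [6 7 4]
Step 5: flows [1->0,0->2] -> levels [6 6 5]
Step 6: flows [0=1,0->2] -> levels [5 6 6]
Step 7: flows [1->0,2->0] -> levels [7 5 5]
Step 8: flows [0->1,0->2] -> levels [5 6 6]
  -> period-2 cycle (repeats step 6); tank 0 never drops to <=3
Tank 0 never reaches <=3 within 15 steps

Answer: -1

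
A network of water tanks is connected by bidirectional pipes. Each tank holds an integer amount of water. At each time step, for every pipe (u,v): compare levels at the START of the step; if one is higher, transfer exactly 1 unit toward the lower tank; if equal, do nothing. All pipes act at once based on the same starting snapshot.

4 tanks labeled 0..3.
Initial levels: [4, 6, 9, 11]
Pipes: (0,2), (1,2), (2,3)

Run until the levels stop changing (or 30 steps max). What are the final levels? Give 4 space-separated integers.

Step 1: flows [2->0,2->1,3->2] -> levels [5 7 8 10]
Step 2: flows [2->0,2->1,3->2] -> levels [6 8 7 9]
Step 3: flows [2->0,1->2,3->2] -> levels [7 7 8 8]
Step 4: flows [2->0,2->1,2=3] -> levels [8 8 6 8]
Step 5: flows [0->2,1->2,3->2] -> levels [7 7 9 7]
Step 6: flows [2->0,2->1,2->3] -> levels [8 8 6 8]
  -> period-2 cycle: step 6 state = step 4 state; never stabilizes
  -> state at step 30: (30-4) mod 2 = 0, same as step 4 -> [8 8 6 8]

Answer: 8 8 6 8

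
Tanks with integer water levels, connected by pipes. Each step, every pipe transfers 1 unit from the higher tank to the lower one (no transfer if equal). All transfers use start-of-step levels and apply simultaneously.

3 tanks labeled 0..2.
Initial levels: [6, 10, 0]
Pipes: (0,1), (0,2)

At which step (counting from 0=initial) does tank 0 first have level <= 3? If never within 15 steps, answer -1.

Answer: -1

Derivation:
Step 1: flows [1->0,0->2] -> levels [6 9 1]
Step 2: flows [1->0,0->2] -> levels [6 8 2]
Step 3: flows [1->0,0->2] -> levels [6 7 3]
Step 4: flows [1->0,0->2] -> levels [6 6 4]
Step 5: flows [0=1,0->2] -> levels [5 6 5]
Step 6: flows [1->0,0=2] -> levels [6 5 5]
Step 7: flows [0->1,0->2] -> levels [4 6 6]
Step 8: flows [1->0,2->0] -> levels [6 5 5]
  -> period-2 cycle (repeats step 6); tank 0 never drops to <=3
Tank 0 never reaches <=3 within 15 steps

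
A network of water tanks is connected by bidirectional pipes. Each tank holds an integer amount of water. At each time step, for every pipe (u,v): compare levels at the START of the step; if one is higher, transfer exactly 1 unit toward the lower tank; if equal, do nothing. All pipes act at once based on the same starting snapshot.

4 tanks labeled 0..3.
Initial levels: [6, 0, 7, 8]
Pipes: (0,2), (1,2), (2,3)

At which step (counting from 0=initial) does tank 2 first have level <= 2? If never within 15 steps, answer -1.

Step 1: flows [2->0,2->1,3->2] -> levels [7 1 6 7]
Step 2: flows [0->2,2->1,3->2] -> levels [6 2 7 6]
Step 3: flows [2->0,2->1,2->3] -> levels [7 3 4 7]
Step 4: flows [0->2,2->1,3->2] -> levels [6 4 5 6]
Step 5: flows [0->2,2->1,3->2] -> levels [5 5 6 5]
Step 6: flows [2->0,2->1,2->3] -> levels [6 6 3 6]
Step 7: flows [0->2,1->2,3->2] -> levels [5 5 6 5]
  -> period-2 cycle (repeats step 5); tank 2 never drops to <=2
Tank 2 never reaches <=2 within 15 steps

Answer: -1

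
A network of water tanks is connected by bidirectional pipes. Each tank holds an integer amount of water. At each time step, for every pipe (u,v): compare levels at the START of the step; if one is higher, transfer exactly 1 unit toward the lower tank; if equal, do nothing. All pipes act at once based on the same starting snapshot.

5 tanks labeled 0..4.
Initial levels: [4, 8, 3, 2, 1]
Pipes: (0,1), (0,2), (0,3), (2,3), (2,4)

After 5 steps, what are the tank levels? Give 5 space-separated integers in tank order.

Answer: 4 4 2 5 3

Derivation:
Step 1: flows [1->0,0->2,0->3,2->3,2->4] -> levels [3 7 2 4 2]
Step 2: flows [1->0,0->2,3->0,3->2,2=4] -> levels [4 6 4 2 2]
Step 3: flows [1->0,0=2,0->3,2->3,2->4] -> levels [4 5 2 4 3]
Step 4: flows [1->0,0->2,0=3,3->2,4->2] -> levels [4 4 5 3 2]
Step 5: flows [0=1,2->0,0->3,2->3,2->4] -> levels [4 4 2 5 3]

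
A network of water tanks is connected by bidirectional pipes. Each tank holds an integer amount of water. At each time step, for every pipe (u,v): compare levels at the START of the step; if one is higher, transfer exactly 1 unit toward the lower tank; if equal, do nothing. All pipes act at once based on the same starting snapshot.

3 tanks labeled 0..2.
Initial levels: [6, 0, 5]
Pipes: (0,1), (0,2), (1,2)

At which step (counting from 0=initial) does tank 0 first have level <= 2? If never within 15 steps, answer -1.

Step 1: flows [0->1,0->2,2->1] -> levels [4 2 5]
Step 2: flows [0->1,2->0,2->1] -> levels [4 4 3]
Step 3: flows [0=1,0->2,1->2] -> levels [3 3 5]
Step 4: flows [0=1,2->0,2->1] -> levels [4 4 3]
  -> period-2 cycle (repeats step 2); tank 0 never drops to <=2
Tank 0 never reaches <=2 within 15 steps

Answer: -1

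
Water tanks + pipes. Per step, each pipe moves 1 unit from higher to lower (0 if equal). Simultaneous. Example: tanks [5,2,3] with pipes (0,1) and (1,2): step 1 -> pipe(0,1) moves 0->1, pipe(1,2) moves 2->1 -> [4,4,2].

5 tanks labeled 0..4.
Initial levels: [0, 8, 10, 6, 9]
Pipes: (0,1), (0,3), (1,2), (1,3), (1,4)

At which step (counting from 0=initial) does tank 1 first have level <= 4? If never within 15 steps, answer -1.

Step 1: flows [1->0,3->0,2->1,1->3,4->1] -> levels [2 8 9 6 8]
Step 2: flows [1->0,3->0,2->1,1->3,1=4] -> levels [4 7 8 6 8]
Step 3: flows [1->0,3->0,2->1,1->3,4->1] -> levels [6 7 7 6 7]
Step 4: flows [1->0,0=3,1=2,1->3,1=4] -> levels [7 5 7 7 7]
Step 5: flows [0->1,0=3,2->1,3->1,4->1] -> levels [6 9 6 6 6]
Step 6: flows [1->0,0=3,1->2,1->3,1->4] -> levels [7 5 7 7 7]
  -> period-2 cycle (repeats step 4); tank 1 never drops to <=4
Tank 1 never reaches <=4 within 15 steps

Answer: -1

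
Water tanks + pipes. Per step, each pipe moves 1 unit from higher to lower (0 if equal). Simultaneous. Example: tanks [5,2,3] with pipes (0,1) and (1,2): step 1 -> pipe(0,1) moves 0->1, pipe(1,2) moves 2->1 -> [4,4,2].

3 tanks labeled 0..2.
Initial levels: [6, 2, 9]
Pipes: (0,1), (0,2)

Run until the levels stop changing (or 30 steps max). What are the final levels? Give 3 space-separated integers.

Answer: 5 6 6

Derivation:
Step 1: flows [0->1,2->0] -> levels [6 3 8]
Step 2: flows [0->1,2->0] -> levels [6 4 7]
Step 3: flows [0->1,2->0] -> levels [6 5 6]
Step 4: flows [0->1,0=2] -> levels [5 6 6]
Step 5: flows [1->0,2->0] -> levels [7 5 5]
Step 6: flows [0->1,0->2] -> levels [5 6 6]
  -> period-2 cycle: step 6 state = step 4 state; never stabilizes
  -> state at step 30: (30-4) mod 2 = 0, same as step 4 -> [5 6 6]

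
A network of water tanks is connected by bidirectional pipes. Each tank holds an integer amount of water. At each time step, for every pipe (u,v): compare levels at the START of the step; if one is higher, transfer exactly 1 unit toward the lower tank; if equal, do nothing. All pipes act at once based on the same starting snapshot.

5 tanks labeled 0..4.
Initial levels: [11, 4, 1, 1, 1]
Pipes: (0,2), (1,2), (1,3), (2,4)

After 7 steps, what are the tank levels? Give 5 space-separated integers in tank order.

Step 1: flows [0->2,1->2,1->3,2=4] -> levels [10 2 3 2 1]
Step 2: flows [0->2,2->1,1=3,2->4] -> levels [9 3 2 2 2]
Step 3: flows [0->2,1->2,1->3,2=4] -> levels [8 1 4 3 2]
Step 4: flows [0->2,2->1,3->1,2->4] -> levels [7 3 3 2 3]
Step 5: flows [0->2,1=2,1->3,2=4] -> levels [6 2 4 3 3]
Step 6: flows [0->2,2->1,3->1,2->4] -> levels [5 4 3 2 4]
Step 7: flows [0->2,1->2,1->3,4->2] -> levels [4 2 6 3 3]

Answer: 4 2 6 3 3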